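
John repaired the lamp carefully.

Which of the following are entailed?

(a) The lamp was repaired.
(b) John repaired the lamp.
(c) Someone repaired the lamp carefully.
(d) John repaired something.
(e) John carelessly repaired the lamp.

(a) Entailed — the original entails any weakening of itself; this just drops 'carefully' and generalizes the agent.
(b) Entailed — dropping 'carefully' leaves a sub-description the original still satisfies.
(c) Entailed — the original entails any weakening of itself; this just generalizes the agent.
(d) Entailed — the original entails any weakening of itself; this just drops 'carefully' and generalizes the patient.
(e) Not entailed — 'carelessly' adds a manner not in (and inconsistent with) the original.

(a), (b), (c), (d)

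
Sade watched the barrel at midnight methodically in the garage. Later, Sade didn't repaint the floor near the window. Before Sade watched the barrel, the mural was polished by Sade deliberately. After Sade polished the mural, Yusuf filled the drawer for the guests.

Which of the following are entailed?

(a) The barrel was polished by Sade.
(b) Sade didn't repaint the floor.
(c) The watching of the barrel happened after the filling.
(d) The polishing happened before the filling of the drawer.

(a) Not entailed — Sade polished the mural, not the barrel; the barrel belongs to the watching event.
(b) Not entailed — dropping 'near the window' under negation is not valid — the original leaves open that Sade repainted the floor some other way.
(c) Not entailed — the narrative doesn't order the filling relative to the watching.
(d) Entailed — the narrative places the polishing before the filling.

(d)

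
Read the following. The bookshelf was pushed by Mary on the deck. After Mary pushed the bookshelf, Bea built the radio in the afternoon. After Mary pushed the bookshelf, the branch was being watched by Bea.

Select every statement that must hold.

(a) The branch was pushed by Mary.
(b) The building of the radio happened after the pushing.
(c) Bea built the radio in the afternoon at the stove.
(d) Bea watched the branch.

(a) Not entailed — Mary pushed the bookshelf, not the branch; the branch belongs to the watching event.
(b) Entailed — the narrative places the pushing before the building.
(c) Not entailed — 'at the stove' adds information not in the original event.
(d) Entailed — 'watch' is an activity; 'was watching' entails that some watching happened, so 'watched' holds.

(b), (d)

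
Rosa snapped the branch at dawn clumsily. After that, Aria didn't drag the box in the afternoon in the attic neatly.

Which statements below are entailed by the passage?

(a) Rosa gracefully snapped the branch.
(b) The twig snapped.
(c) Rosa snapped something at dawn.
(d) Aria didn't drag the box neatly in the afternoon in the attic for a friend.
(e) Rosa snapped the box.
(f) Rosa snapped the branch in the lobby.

(a) Not entailed — 'gracefully' adds a manner not in (and inconsistent with) the original.
(b) Not entailed — the branch is what snapped, not the twig.
(c) Entailed — dropping 'clumsily' and generalizing the patient leaves a sub-description the original still satisfies.
(d) Entailed — under negation, adding a further restriction is entailed: if no such dragging event occurred, none occurred for a friend either.
(e) Not entailed — Rosa snapped the branch, not the box; the box belongs to the dragging event.
(f) Not entailed — 'in the lobby' adds information not in the original event.

(c), (d)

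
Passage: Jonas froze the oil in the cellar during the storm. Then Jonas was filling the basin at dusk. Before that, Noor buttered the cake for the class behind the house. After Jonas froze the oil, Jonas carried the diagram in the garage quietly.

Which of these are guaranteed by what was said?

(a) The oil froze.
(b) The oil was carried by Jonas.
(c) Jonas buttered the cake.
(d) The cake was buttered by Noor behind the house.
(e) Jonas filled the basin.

(a), (d)

(a) Entailed — 'Jonas froze the oil' is causative; it entails the inchoative 'the oil froze'.
(b) Not entailed — Jonas carried the diagram, not the oil; the oil belongs to the freezing event.
(c) Not entailed — the passage has Noor buttering the cake, not Jonas.
(d) Entailed — this follows by dropping conjuncts from the buttering event's description.
(e) Not entailed — 'was filling' is progressive on an accomplishment; it does not entail the completed 'filled'.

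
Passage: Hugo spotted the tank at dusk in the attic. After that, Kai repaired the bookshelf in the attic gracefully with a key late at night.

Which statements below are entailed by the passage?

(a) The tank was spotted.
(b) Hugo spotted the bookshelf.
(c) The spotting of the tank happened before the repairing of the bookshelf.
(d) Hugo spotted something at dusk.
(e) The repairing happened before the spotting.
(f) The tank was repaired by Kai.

(a), (c), (d)

(a) Entailed — this follows by dropping conjuncts from the spotting event's description.
(b) Not entailed — Hugo spotted the tank, not the bookshelf; the bookshelf belongs to the repairing event.
(c) Entailed — the narrative places the spotting before the repairing.
(d) Entailed — the original entails any weakening of itself; this just drops 'in the attic' and generalizes the patient.
(e) Not entailed — the narrative places the spotting before the repairing, not after.
(f) Not entailed — Kai repaired the bookshelf, not the tank; the tank belongs to the spotting event.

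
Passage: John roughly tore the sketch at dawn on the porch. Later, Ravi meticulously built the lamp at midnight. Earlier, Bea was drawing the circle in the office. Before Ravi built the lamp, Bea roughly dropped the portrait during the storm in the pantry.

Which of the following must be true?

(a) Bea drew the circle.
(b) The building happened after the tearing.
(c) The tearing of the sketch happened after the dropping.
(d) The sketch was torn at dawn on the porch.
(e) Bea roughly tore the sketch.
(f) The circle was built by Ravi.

(a) Not entailed — 'was drawing' is progressive on an accomplishment; it does not entail the completed 'drew'.
(b) Entailed — the narrative places the tearing before the building.
(c) Not entailed — the narrative doesn't order the dropping relative to the tearing.
(d) Entailed — every conjunct here is already in the original tearing event.
(e) Not entailed — the passage has John tearing the sketch, not Bea.
(f) Not entailed — Ravi built the lamp, not the circle; the circle belongs to the drawing event.

(b), (d)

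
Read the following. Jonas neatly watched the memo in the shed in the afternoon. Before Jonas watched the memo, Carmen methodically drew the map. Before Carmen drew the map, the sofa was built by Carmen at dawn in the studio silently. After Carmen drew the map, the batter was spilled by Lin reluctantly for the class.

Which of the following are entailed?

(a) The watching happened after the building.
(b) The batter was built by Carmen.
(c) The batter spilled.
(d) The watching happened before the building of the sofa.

(a) Entailed — the narrative places the building before the watching.
(b) Not entailed — Carmen built the sofa, not the batter; the batter belongs to the spilling event.
(c) Entailed — 'Lin spilled the batter' is causative; it entails the inchoative 'the batter spilled'.
(d) Not entailed — the narrative places the building before the watching, not after.

(a), (c)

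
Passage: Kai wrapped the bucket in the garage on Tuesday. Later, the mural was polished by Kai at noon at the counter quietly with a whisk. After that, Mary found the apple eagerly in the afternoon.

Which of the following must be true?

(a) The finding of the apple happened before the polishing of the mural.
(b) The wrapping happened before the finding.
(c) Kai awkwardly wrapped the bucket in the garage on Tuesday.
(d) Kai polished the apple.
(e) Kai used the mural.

(a) Not entailed — the narrative places the polishing before the finding, not after.
(b) Entailed — the narrative places the wrapping before the finding.
(c) Not entailed — 'awkwardly' adds information not in the original event.
(d) Not entailed — Kai polished the mural, not the apple; the apple belongs to the finding event.
(e) Not entailed — the mural is the patient, not an instrument — Kai used a whisk.

(b)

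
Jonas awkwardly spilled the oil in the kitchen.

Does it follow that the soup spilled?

no

Nothing is said about any soup; only the oil is affected.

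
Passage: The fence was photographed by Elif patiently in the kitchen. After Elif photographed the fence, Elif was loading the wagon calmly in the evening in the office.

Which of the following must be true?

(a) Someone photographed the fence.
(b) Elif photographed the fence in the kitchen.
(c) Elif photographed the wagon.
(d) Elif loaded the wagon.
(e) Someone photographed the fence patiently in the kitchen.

(a), (b), (e)

(a) Entailed — dropping 'patiently', 'in the kitchen' and generalizing the agent leaves a sub-description the original still satisfies.
(b) Entailed — the original entails any weakening of itself; this just drops 'patiently'.
(c) Not entailed — Elif photographed the fence, not the wagon; the wagon belongs to the loading event.
(d) Not entailed — 'was loading' is progressive on an accomplishment; it does not entail the completed 'loaded'.
(e) Entailed — the original entails any weakening of itself; this just generalizes the agent.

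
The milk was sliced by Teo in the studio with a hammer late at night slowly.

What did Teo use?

'with a hammer' marks the instrument of the slicing event.

a hammer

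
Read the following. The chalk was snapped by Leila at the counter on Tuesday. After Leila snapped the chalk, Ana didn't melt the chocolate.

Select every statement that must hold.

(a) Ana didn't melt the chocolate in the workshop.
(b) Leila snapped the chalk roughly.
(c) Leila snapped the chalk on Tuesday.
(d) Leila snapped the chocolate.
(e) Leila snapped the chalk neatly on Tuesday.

(a), (c)

(a) Entailed — under negation, adding a further restriction is entailed: if no such melting event occurred, none occurred in the workshop either.
(b) Not entailed — 'roughly' adds information not in the original event.
(c) Entailed — this follows by dropping conjuncts from the snapping event's description.
(d) Not entailed — Leila snapped the chalk, not the chocolate; the chocolate belongs to the melting event.
(e) Not entailed — 'neatly' adds information not in the original event.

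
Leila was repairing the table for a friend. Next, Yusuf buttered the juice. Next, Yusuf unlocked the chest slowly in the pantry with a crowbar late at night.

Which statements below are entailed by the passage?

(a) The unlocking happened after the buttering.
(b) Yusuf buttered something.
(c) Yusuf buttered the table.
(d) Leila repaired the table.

(a) Entailed — the narrative places the buttering before the unlocking.
(b) Entailed — every conjunct here is already in the original buttering event.
(c) Not entailed — Yusuf buttered the juice, not the table; the table belongs to the repairing event.
(d) Not entailed — 'was repairing' is progressive on an accomplishment; it does not entail the completed 'repaired'.

(a), (b)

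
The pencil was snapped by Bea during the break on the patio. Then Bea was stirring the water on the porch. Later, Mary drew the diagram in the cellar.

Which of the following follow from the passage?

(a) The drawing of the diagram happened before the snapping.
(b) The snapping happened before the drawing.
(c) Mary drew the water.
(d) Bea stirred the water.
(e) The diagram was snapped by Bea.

(a) Not entailed — the narrative places the snapping before the drawing, not after.
(b) Entailed — the narrative places the snapping before the drawing.
(c) Not entailed — Mary drew the diagram, not the water; the water belongs to the stirring event.
(d) Entailed — 'stir' is an activity; 'was stirring' entails that some stirring happened, so 'stirred' holds.
(e) Not entailed — Bea snapped the pencil, not the diagram; the diagram belongs to the drawing event.

(b), (d)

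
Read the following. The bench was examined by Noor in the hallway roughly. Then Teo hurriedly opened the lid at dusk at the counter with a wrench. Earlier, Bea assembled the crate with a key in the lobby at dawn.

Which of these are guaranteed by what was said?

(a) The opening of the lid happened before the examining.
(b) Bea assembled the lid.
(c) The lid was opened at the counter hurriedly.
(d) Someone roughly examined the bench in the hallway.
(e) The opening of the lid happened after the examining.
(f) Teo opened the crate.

(c), (d), (e)

(a) Not entailed — the narrative places the examining before the opening, not after.
(b) Not entailed — Bea assembled the crate, not the lid; the lid belongs to the opening event.
(c) Entailed — this follows by dropping conjuncts from the opening event's description.
(d) Entailed — every conjunct here is already in the original examining event.
(e) Entailed — the narrative places the examining before the opening.
(f) Not entailed — Teo opened the lid, not the crate; the crate belongs to the assembling event.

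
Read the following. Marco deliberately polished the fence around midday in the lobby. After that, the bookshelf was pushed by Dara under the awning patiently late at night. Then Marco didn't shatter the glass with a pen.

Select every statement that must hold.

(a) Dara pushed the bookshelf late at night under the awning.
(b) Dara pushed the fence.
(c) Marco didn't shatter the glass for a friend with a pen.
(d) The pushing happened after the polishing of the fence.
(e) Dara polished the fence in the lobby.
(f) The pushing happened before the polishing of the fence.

(a) Entailed — dropping 'patiently' leaves a sub-description the original still satisfies.
(b) Not entailed — Dara pushed the bookshelf, not the fence; the fence belongs to the polishing event.
(c) Entailed — under negation, adding a further restriction is entailed: if no such shattering event occurred, none occurred for a friend either.
(d) Entailed — the narrative places the polishing before the pushing.
(e) Not entailed — the passage has Marco polishing the fence, not Dara.
(f) Not entailed — the narrative places the polishing before the pushing, not after.

(a), (c), (d)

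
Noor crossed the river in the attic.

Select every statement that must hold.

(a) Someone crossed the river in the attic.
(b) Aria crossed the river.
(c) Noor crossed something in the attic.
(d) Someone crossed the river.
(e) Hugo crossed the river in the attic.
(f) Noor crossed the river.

(a) Entailed — every conjunct here is already in the original crossing event.
(b) Not entailed — the passage has Noor crossing the river, not Aria.
(c) Entailed — generalizing the patient leaves a sub-description the original still satisfies.
(d) Entailed — the original entails any weakening of itself; this just drops 'in the attic' and generalizes the agent.
(e) Not entailed — the passage has Noor crossing the river, not Hugo.
(f) Entailed — dropping 'in the attic' leaves a sub-description the original still satisfies.

(a), (c), (d), (f)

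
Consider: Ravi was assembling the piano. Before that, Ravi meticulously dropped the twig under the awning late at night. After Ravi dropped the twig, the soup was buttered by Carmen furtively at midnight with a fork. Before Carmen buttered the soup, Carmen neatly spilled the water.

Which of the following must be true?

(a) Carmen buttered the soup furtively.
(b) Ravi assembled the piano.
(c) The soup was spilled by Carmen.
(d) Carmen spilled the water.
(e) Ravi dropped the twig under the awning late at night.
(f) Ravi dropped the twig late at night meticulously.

(a) Entailed — dropping 'with a fork', 'at midnight' leaves a sub-description the original still satisfies.
(b) Not entailed — 'was assembling' is progressive on an accomplishment; it does not entail the completed 'assembled'.
(c) Not entailed — Carmen spilled the water, not the soup; the soup belongs to the buttering event.
(d) Entailed — this follows by dropping conjuncts from the spilling event's description.
(e) Entailed — dropping 'meticulously' leaves a sub-description the original still satisfies.
(f) Entailed — this follows by dropping conjuncts from the dropping event's description.

(a), (d), (e), (f)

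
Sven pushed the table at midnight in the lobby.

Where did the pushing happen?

'in the lobby' marks the location of the pushing event.

in the lobby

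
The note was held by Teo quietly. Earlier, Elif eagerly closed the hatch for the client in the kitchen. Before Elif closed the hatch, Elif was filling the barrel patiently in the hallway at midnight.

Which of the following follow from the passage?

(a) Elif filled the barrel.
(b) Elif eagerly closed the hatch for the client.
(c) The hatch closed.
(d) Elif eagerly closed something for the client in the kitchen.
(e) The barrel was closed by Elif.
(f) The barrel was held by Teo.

(b), (c), (d)

(a) Not entailed — 'was filling' is progressive on an accomplishment; it does not entail the completed 'filled'.
(b) Entailed — the original entails any weakening of itself; this just drops 'in the kitchen'.
(c) Entailed — 'Elif closed the hatch' is causative; it entails the inchoative 'the hatch closed'.
(d) Entailed — generalizing the patient leaves a sub-description the original still satisfies.
(e) Not entailed — Elif closed the hatch, not the barrel; the barrel belongs to the filling event.
(f) Not entailed — Teo held the note, not the barrel; the barrel belongs to the filling event.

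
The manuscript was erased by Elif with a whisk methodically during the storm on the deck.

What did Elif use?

a whisk

'with a whisk' marks the instrument of the erasing event.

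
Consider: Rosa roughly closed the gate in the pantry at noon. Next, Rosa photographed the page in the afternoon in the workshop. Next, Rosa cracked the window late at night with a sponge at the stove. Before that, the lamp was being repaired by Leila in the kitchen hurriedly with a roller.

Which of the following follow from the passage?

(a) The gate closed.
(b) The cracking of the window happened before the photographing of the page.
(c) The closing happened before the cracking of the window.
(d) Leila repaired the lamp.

(a) Entailed — 'Rosa closed the gate' is causative; it entails the inchoative 'the gate closed'.
(b) Not entailed — the narrative places the photographing before the cracking, not after.
(c) Entailed — the narrative places the closing before the cracking.
(d) Not entailed — 'was repairing' is progressive on an accomplishment; it does not entail the completed 'repaired'.

(a), (c)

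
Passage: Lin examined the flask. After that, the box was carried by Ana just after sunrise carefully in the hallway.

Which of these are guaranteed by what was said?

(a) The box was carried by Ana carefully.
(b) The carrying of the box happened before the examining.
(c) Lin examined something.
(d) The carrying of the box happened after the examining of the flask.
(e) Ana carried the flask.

(a) Entailed — every conjunct here is already in the original carrying event.
(b) Not entailed — the narrative places the examining before the carrying, not after.
(c) Entailed — every conjunct here is already in the original examining event.
(d) Entailed — the narrative places the examining before the carrying.
(e) Not entailed — Ana carried the box, not the flask; the flask belongs to the examining event.

(a), (c), (d)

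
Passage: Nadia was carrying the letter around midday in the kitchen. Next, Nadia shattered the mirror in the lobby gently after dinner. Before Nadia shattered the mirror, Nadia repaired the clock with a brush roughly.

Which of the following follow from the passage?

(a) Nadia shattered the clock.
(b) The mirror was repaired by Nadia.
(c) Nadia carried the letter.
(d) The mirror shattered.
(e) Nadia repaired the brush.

(a) Not entailed — Nadia shattered the mirror, not the clock; the clock belongs to the repairing event.
(b) Not entailed — Nadia repaired the clock, not the mirror; the mirror belongs to the shattering event.
(c) Entailed — 'carry' is an activity; 'was carrying' entails that some carrying happened, so 'carried' holds.
(d) Entailed — 'Nadia shattered the mirror' is causative; it entails the inchoative 'the mirror shattered'.
(e) Not entailed — the brush is the instrument, not what was repaired.

(c), (d)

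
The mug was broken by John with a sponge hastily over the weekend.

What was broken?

'the mug' marks the patient of the breaking event.

the mug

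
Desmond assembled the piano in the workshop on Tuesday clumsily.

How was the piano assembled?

'clumsily' marks the manner of the assembling event.

clumsily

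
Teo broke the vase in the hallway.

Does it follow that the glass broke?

Nothing is said about any glass; only the vase is affected.

no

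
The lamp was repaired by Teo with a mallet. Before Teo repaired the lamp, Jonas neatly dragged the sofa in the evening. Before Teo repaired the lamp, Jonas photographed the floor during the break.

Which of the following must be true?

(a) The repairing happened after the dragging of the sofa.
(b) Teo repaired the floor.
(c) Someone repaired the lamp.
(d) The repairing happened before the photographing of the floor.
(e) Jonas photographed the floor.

(a) Entailed — the narrative places the dragging before the repairing.
(b) Not entailed — Teo repaired the lamp, not the floor; the floor belongs to the photographing event.
(c) Entailed — this follows by dropping conjuncts from the repairing event's description.
(d) Not entailed — the narrative places the photographing before the repairing, not after.
(e) Entailed — dropping 'during the break' leaves a sub-description the original still satisfies.

(a), (c), (e)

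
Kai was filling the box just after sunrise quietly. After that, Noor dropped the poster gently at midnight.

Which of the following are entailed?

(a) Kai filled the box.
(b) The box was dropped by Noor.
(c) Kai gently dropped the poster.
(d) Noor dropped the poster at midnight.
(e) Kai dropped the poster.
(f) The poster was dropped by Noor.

(a) Not entailed — 'was filling' is progressive on an accomplishment; it does not entail the completed 'filled'.
(b) Not entailed — Noor dropped the poster, not the box; the box belongs to the filling event.
(c) Not entailed — the passage has Noor dropping the poster, not Kai.
(d) Entailed — the original entails any weakening of itself; this just drops 'gently'.
(e) Not entailed — the passage has Noor dropping the poster, not Kai.
(f) Entailed — this follows by dropping conjuncts from the dropping event's description.

(d), (f)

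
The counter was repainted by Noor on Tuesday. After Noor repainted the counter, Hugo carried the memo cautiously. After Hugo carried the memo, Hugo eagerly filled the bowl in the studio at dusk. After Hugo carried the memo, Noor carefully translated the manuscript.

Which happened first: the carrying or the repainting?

The connectives place the repainting before the carrying.

the repainting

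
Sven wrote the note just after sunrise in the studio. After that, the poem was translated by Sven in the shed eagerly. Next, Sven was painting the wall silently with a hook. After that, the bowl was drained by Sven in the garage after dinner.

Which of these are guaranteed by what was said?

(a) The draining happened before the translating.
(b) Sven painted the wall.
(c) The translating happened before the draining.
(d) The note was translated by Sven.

(c)

(a) Not entailed — the narrative places the translating before the draining, not after.
(b) Not entailed — 'was painting' is progressive on an accomplishment; it does not entail the completed 'painted'.
(c) Entailed — the narrative places the translating before the draining.
(d) Not entailed — Sven translated the poem, not the note; the note belongs to the writing event.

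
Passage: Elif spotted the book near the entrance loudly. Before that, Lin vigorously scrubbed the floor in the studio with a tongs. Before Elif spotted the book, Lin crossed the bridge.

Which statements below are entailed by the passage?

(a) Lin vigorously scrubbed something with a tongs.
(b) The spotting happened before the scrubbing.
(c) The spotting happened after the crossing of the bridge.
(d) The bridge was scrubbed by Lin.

(a), (c)

(a) Entailed — the original entails any weakening of itself; this just drops 'in the studio' and generalizes the patient.
(b) Not entailed — the narrative places the scrubbing before the spotting, not after.
(c) Entailed — the narrative places the crossing before the spotting.
(d) Not entailed — Lin scrubbed the floor, not the bridge; the bridge belongs to the crossing event.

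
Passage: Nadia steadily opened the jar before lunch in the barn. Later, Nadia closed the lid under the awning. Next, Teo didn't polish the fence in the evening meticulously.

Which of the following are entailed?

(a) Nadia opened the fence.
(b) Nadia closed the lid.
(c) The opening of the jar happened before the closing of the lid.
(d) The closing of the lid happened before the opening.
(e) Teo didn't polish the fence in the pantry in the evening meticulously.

(a) Not entailed — Nadia opened the jar, not the fence; the fence belongs to the polishing event.
(b) Entailed — this follows by dropping conjuncts from the closing event's description.
(c) Entailed — the narrative places the opening before the closing.
(d) Not entailed — the narrative places the opening before the closing, not after.
(e) Entailed — under negation, adding a further restriction is entailed: if no such polishing event occurred, none occurred in the pantry either.

(b), (c), (e)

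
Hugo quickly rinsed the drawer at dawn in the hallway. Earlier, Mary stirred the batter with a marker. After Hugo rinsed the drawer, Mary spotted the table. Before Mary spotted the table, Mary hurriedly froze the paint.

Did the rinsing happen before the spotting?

The narrative orders the rinsing before the spotting.

yes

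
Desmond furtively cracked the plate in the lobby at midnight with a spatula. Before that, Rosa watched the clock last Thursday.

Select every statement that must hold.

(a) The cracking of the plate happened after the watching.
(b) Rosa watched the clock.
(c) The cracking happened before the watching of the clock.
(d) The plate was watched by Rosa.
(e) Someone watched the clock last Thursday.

(a) Entailed — the narrative places the watching before the cracking.
(b) Entailed — the original entails any weakening of itself; this just drops 'last Thursday'.
(c) Not entailed — the narrative places the watching before the cracking, not after.
(d) Not entailed — Rosa watched the clock, not the plate; the plate belongs to the cracking event.
(e) Entailed — this follows by dropping conjuncts from the watching event's description.

(a), (b), (e)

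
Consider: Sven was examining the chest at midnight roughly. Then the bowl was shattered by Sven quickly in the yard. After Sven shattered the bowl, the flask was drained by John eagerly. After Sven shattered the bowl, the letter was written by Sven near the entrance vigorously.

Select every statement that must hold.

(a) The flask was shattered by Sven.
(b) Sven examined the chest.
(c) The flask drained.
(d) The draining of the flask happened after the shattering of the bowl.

(b), (c), (d)

(a) Not entailed — Sven shattered the bowl, not the flask; the flask belongs to the draining event.
(b) Entailed — 'examine' is an activity; 'was examining' entails that some examining happened, so 'examined' holds.
(c) Entailed — 'John drained the flask' is causative; it entails the inchoative 'the flask drained'.
(d) Entailed — the narrative places the shattering before the draining.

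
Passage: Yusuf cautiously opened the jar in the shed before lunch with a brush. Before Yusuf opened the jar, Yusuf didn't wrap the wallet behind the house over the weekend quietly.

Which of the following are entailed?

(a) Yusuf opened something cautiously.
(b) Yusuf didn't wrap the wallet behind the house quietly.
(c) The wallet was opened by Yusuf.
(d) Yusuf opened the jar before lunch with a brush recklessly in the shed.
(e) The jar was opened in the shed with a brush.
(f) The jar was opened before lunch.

(a) Entailed — the original entails any weakening of itself; this just drops 'in the shed', 'with a brush', 'before lunch' and generalizes the patient.
(b) Not entailed — dropping 'over the weekend' under negation is not valid — the original leaves open that Yusuf wrapped the wallet some other way.
(c) Not entailed — Yusuf opened the jar, not the wallet; the wallet belongs to the wrapping event.
(d) Not entailed — 'recklessly' adds a manner not in (and inconsistent with) the original.
(e) Entailed — dropping 'cautiously', 'before lunch' and generalizing the agent leaves a sub-description the original still satisfies.
(f) Entailed — every conjunct here is already in the original opening event.

(a), (e), (f)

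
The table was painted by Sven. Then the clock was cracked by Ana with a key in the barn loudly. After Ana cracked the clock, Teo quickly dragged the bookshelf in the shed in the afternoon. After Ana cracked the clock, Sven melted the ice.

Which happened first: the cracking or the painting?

The connectives place the painting before the cracking.

the painting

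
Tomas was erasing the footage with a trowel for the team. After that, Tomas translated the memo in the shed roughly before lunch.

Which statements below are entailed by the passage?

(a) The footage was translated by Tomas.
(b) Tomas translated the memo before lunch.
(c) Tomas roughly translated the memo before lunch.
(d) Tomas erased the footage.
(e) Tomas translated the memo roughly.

(b), (c), (e)

(a) Not entailed — Tomas translated the memo, not the footage; the footage belongs to the erasing event.
(b) Entailed — dropping 'in the shed', 'roughly' leaves a sub-description the original still satisfies.
(c) Entailed — every conjunct here is already in the original translating event.
(d) Not entailed — 'was erasing' is progressive on an accomplishment; it does not entail the completed 'erased'.
(e) Entailed — every conjunct here is already in the original translating event.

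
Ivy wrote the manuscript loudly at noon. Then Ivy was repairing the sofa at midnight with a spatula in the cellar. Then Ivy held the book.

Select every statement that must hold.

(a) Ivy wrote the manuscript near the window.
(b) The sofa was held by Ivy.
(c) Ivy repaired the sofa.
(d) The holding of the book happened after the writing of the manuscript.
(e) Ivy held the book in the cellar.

(a) Not entailed — 'near the window' adds information not in the original event.
(b) Not entailed — Ivy held the book, not the sofa; the sofa belongs to the repairing event.
(c) Not entailed — 'was repairing' is progressive on an accomplishment; it does not entail the completed 'repaired'.
(d) Entailed — the narrative places the writing before the holding.
(e) Not entailed — 'in the cellar' adds information not in the original event.

(d)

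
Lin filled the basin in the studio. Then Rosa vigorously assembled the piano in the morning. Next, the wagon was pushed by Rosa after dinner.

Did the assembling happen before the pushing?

yes

The narrative orders the assembling before the pushing.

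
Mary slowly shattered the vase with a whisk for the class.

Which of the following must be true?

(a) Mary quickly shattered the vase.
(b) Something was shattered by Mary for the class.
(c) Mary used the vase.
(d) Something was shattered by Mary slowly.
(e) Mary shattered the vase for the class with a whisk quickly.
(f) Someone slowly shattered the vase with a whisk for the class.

(b), (d), (f)

(a) Not entailed — 'quickly' adds a manner not in (and inconsistent with) the original.
(b) Entailed — the original entails any weakening of itself; this just drops 'slowly', 'with a whisk' and generalizes the patient.
(c) Not entailed — the vase is the patient, not an instrument — Mary used a whisk.
(d) Entailed — the original entails any weakening of itself; this just drops 'for the class', 'with a whisk' and generalizes the patient.
(e) Not entailed — 'quickly' adds a manner not in (and inconsistent with) the original.
(f) Entailed — the original entails any weakening of itself; this just generalizes the agent.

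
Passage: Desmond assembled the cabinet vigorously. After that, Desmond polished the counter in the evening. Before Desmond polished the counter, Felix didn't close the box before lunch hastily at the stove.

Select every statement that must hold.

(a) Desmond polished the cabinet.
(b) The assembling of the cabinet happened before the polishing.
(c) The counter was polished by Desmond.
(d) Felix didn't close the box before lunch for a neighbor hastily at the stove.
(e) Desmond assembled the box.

(a) Not entailed — Desmond polished the counter, not the cabinet; the cabinet belongs to the assembling event.
(b) Entailed — the narrative places the assembling before the polishing.
(c) Entailed — every conjunct here is already in the original polishing event.
(d) Entailed — under negation, adding a further restriction is entailed: if no such closing event occurred, none occurred for a neighbor either.
(e) Not entailed — Desmond assembled the cabinet, not the box; the box belongs to the closing event.

(b), (c), (d)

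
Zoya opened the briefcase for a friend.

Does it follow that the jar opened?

Nothing is said about any jar; only the briefcase is affected.

no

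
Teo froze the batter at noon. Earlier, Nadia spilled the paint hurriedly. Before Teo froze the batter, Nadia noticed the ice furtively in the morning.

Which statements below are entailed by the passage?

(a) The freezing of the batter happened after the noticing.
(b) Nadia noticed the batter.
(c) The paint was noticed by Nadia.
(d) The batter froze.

(a), (d)

(a) Entailed — the narrative places the noticing before the freezing.
(b) Not entailed — Nadia noticed the ice, not the batter; the batter belongs to the freezing event.
(c) Not entailed — Nadia noticed the ice, not the paint; the paint belongs to the spilling event.
(d) Entailed — 'Teo froze the batter' is causative; it entails the inchoative 'the batter froze'.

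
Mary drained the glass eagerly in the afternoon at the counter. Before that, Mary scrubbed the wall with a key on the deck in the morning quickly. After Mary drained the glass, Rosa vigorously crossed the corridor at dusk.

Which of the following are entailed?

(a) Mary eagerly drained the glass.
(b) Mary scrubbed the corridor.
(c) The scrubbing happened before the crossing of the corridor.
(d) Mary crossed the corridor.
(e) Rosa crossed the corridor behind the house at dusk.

(a), (c)

(a) Entailed — every conjunct here is already in the original draining event.
(b) Not entailed — Mary scrubbed the wall, not the corridor; the corridor belongs to the crossing event.
(c) Entailed — the narrative places the scrubbing before the crossing.
(d) Not entailed — the passage has Rosa crossing the corridor, not Mary.
(e) Not entailed — 'behind the house' adds information not in the original event.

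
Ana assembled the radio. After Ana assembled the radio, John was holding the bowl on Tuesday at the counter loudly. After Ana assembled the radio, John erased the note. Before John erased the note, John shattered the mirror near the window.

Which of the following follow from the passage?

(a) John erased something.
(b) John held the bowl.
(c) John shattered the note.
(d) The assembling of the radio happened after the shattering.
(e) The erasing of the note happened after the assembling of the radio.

(a) Entailed — generalizing the patient leaves a sub-description the original still satisfies.
(b) Entailed — 'hold' is an activity; 'was holding' entails that some holding happened, so 'held' holds.
(c) Not entailed — John shattered the mirror, not the note; the note belongs to the erasing event.
(d) Not entailed — the narrative doesn't order the shattering relative to the assembling.
(e) Entailed — the narrative places the assembling before the erasing.

(a), (b), (e)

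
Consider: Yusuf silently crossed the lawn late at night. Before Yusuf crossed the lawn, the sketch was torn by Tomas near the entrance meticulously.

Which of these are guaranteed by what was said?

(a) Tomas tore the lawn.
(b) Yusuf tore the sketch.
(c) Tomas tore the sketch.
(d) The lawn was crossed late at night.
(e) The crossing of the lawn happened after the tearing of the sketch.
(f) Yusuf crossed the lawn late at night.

(c), (d), (e), (f)

(a) Not entailed — Tomas tore the sketch, not the lawn; the lawn belongs to the crossing event.
(b) Not entailed — the passage has Tomas tearing the sketch, not Yusuf.
(c) Entailed — every conjunct here is already in the original tearing event.
(d) Entailed — every conjunct here is already in the original crossing event.
(e) Entailed — the narrative places the tearing before the crossing.
(f) Entailed — every conjunct here is already in the original crossing event.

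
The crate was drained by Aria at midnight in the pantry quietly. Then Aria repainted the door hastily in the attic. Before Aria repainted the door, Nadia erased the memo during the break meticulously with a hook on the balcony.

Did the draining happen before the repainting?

The narrative orders the draining before the repainting.

yes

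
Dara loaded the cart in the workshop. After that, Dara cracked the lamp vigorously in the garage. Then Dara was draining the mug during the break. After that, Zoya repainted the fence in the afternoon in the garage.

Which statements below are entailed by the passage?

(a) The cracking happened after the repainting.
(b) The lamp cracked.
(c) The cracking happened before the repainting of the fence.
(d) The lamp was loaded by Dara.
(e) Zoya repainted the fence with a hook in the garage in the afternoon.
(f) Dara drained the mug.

(b), (c)

(a) Not entailed — the narrative places the cracking before the repainting, not after.
(b) Entailed — 'Dara cracked the lamp' is causative; it entails the inchoative 'the lamp cracked'.
(c) Entailed — the narrative places the cracking before the repainting.
(d) Not entailed — Dara loaded the cart, not the lamp; the lamp belongs to the cracking event.
(e) Not entailed — 'with a hook' adds information not in the original event.
(f) Not entailed — 'was draining' is progressive on an accomplishment; it does not entail the completed 'drained'.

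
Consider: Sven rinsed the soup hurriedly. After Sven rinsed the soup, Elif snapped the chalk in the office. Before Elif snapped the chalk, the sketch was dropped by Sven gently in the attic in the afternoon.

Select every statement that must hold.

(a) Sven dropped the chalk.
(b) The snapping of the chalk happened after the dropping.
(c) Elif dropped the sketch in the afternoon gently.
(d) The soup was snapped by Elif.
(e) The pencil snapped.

(a) Not entailed — Sven dropped the sketch, not the chalk; the chalk belongs to the snapping event.
(b) Entailed — the narrative places the dropping before the snapping.
(c) Not entailed — the passage has Sven dropping the sketch, not Elif.
(d) Not entailed — Elif snapped the chalk, not the soup; the soup belongs to the rinsing event.
(e) Not entailed — the chalk is what snapped, not the pencil.

(b)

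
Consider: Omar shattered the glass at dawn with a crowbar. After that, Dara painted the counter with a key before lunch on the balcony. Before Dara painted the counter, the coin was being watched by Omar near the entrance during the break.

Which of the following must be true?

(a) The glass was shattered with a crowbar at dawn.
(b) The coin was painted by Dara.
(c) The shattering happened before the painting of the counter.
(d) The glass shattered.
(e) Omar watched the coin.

(a), (c), (d), (e)

(a) Entailed — this follows by dropping conjuncts from the shattering event's description.
(b) Not entailed — Dara painted the counter, not the coin; the coin belongs to the watching event.
(c) Entailed — the narrative places the shattering before the painting.
(d) Entailed — 'Omar shattered the glass' is causative; it entails the inchoative 'the glass shattered'.
(e) Entailed — 'watch' is an activity; 'was watching' entails that some watching happened, so 'watched' holds.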